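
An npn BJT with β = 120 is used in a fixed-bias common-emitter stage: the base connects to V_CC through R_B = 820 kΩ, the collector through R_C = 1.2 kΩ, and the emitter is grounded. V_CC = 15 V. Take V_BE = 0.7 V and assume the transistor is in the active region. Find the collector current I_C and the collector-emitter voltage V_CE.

Base loop: V_CC = I_B·R_B + V_BE, so I_B = (15 − 0.7)/820 kΩ = 0.0174 mA.
In the active region I_C = β·I_B = 120 × 0.0174 = 2.09 mA.
Collector loop: V_CE = V_CC − I_C·R_C = 15 − 2.09×1.2 = 12.5 V.
Since V_CE = 12.5 V > V_CE(sat) ≈ 0.2 V, the transistor is in the active region as assumed.

I_C ≈ 2.1 mA, V_CE ≈ 12 V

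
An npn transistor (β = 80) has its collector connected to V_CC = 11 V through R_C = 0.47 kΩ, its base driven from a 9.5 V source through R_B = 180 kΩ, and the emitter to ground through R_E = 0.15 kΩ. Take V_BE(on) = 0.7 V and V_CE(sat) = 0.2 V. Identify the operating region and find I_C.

active; I_C ≈ 3.7 mA

Assume active. Base-emitter loop: I_B = (V_BB − V_BE)/(R_B + (β+1)R_E) = (9.5 − 0.7)/(180 + 81×0.15) = 0.0458 mA.
I_C = β·I_B = 80×0.0458 = 3.66 mA.
V_CE = V_CC − I_C·R_C − I_E·R_E = 11 − 3.66×0.47 − 3.71×0.15 = 8.72 V > V_CE(sat), so the active-region assumption holds.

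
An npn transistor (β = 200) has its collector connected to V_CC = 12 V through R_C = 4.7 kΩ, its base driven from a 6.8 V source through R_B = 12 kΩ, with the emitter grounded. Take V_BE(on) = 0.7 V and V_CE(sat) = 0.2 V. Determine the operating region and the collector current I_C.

saturation; I_C ≈ 2.5 mA

Assume active: I_B = (6.8 − 0.7)/12 = 0.508 mA, giving I_C = β·I_B = 102 mA.
But then V_CE = 12 − 102×4.7 = -466 V < V_CE(sat) = 0.2 V — impossible in the active region.
So the transistor is saturated. With V_CE = 0.2 V, I_C = (V_CC − 0.2)/R_C = 11.8/4.7 = 2.51 mA.
Check: β·I_B = 102 mA > I_C = 2.51 mA, confirming saturation.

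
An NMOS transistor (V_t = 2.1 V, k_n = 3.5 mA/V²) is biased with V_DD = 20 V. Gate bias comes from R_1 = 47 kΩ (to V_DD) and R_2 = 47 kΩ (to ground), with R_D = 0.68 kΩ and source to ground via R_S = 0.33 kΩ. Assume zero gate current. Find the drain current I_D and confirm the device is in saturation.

V_G = V_DD·R_2/(R_1+R_2) = 20×47/94 = 10 V.
Assume saturation: I_D = (k_n/2)(V_GS − V_t)² with V_GS = V_G − I_D·R_S = 10 − 0.33·I_D.
Substituting gives 0.191·I_D² − 10.1·I_D + 109 = 0, with roots I_D = 15.1 or 38.1 mA.
The root I_D = 38.1 mA gives V_GS = -2.56 V ≤ V_t, so take I_D = 15.1 mA.
Then V_GS = 5.03 V and V_DS = V_DD − I_D(R_D+R_S) = 20 − 15.1×1.01 = 4.8 V.
Saturation requires V_DS ≥ V_GS − V_t = 2.93 V; 4.8 ≥ 2.93 ✓.

I_D ≈ 15 mA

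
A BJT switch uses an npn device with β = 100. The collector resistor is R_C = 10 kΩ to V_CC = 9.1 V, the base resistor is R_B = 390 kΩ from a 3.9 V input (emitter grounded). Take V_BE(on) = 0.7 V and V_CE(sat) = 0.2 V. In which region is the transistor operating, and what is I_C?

active; I_C ≈ 0.82 mA

Assume active. Base-emitter loop: I_B = (V_BB − V_BE)/R_B = (3.9 − 0.7)/390 = 0.00821 mA.
I_C = β·I_B = 100×0.00821 = 0.821 mA.
V_CE = V_CC − I_C·R_C = 9.1 − 0.821×10 = 0.895 V > V_CE(sat), so the active-region assumption holds.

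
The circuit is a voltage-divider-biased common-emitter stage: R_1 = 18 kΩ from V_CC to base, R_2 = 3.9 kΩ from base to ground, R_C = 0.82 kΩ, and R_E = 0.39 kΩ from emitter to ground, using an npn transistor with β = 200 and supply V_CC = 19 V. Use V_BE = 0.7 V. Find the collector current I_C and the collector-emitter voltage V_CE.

I_C ≈ 6.6 mA, V_CE ≈ 11 V

Thevenize the base divider: V_Th = V_CC·R_2/(R_1+R_2) = 19×3.9/21.9 = 3.38 V, R_Th = R_1‖R_2 = 3.21 kΩ.
Base-emitter loop: V_Th = I_B·R_Th + V_BE + (β+1)I_B·R_E, so I_B = (3.38 − 0.7) / (3.21 + 201×0.39) = 0.0329 mA.
I_C = β·I_B = 200×0.0329 = 6.58 mA, and I_E = (β+1)I_B = 6.61 mA.
V_CE = V_CC − I_C·R_C − I_E·R_E = 19 − 6.58×0.82 − 6.61×0.39 = 11 V.
V_CE = 11 V > 0.2 V confirms active-region operation.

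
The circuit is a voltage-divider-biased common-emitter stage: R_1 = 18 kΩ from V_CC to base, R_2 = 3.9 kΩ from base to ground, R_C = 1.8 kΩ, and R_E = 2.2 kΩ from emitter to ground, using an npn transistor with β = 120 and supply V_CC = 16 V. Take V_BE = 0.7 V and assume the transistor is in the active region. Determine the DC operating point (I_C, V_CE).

Thevenize the base divider: V_Th = V_CC·R_2/(R_1+R_2) = 16×3.9/21.9 = 2.85 V, R_Th = R_1‖R_2 = 3.21 kΩ.
Base-emitter loop: V_Th = I_B·R_Th + V_BE + (β+1)I_B·R_E, so I_B = (2.85 − 0.7) / (3.21 + 121×2.2) = 0.00798 mA.
I_C = β·I_B = 120×0.00798 = 0.957 mA, and I_E = (β+1)I_B = 0.965 mA.
V_CE = V_CC − I_C·R_C − I_E·R_E = 16 − 0.957×1.8 − 0.965×2.2 = 12.2 V.
V_CE = 12.2 V > 0.2 V confirms active-region operation.

I_C ≈ 0.96 mA, V_CE ≈ 12 V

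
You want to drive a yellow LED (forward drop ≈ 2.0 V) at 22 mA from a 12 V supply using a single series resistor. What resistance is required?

The resistor drops V_S − V_D = 12 − 2.0 = 10 V at 22 mA.
R = 10 V / 22 mA = 0.455 kΩ.

R ≈ 0.45 kΩ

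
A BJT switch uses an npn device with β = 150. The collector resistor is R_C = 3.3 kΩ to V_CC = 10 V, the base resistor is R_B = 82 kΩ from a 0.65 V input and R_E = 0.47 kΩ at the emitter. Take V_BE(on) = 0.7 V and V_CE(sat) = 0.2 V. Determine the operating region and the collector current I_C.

V_BB = 0.65 V ≤ V_BE(on) = 0.7 V, so the base-emitter junction is not forward biased.
The transistor is in cutoff: I_B = I_C = 0.

cutoff; I_C ≈ 0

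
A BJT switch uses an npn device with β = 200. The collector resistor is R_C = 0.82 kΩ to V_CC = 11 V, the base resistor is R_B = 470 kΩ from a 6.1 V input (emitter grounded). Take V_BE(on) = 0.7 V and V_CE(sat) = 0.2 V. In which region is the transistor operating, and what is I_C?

Assume active. Base-emitter loop: I_B = (V_BB − V_BE)/R_B = (6.1 − 0.7)/470 = 0.0115 mA.
I_C = β·I_B = 200×0.0115 = 2.3 mA.
V_CE = V_CC − I_C·R_C = 11 − 2.3×0.82 = 9.12 V > V_CE(sat), so the active-region assumption holds.

active; I_C ≈ 2.3 mA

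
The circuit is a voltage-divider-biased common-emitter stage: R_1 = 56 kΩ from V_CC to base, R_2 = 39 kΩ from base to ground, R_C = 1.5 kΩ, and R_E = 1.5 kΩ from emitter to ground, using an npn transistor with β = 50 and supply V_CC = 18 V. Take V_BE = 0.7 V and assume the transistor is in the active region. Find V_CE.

Thevenize the base divider: V_Th = V_CC·R_2/(R_1+R_2) = 18×39/95 = 7.39 V, R_Th = R_1‖R_2 = 23 kΩ.
Base-emitter loop: V_Th = I_B·R_Th + V_BE + (β+1)I_B·R_E, so I_B = (7.39 − 0.7) / (23 + 51×1.5) = 0.0672 mA.
I_C = β·I_B = 50×0.0672 = 3.36 mA, and I_E = (β+1)I_B = 3.43 mA.
V_CE = V_CC − I_C·R_C − I_E·R_E = 18 − 3.36×1.5 − 3.43×1.5 = 7.81 V.
V_CE = 7.81 V > 0.2 V confirms active-region operation.

V_CE ≈ 7.8 V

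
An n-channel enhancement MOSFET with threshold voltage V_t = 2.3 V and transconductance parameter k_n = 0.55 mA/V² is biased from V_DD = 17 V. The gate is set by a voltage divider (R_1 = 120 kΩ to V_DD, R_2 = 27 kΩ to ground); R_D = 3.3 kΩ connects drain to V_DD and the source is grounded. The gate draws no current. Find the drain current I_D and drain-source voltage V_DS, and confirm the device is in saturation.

V_G = V_DD·R_2/(R_1+R_2) = 17×27/147 = 3.12 V. With the source grounded, V_GS = V_G = 3.12 V.
Assume saturation: I_D = (k_n/2)(V_GS − V_t)² = (0.55/2)×(3.12 − 2.3)² = 0.275×0.822² = 0.186 mA.
V_DS = V_DD − I_D·R_D = 17 − 0.186×3.3 = 16.4 V.
Saturation requires V_DS ≥ V_GS − V_t = 0.822 V; 16.4 ≥ 0.822 ✓.

I_D ≈ 0.19 mA, V_DS ≈ 16 V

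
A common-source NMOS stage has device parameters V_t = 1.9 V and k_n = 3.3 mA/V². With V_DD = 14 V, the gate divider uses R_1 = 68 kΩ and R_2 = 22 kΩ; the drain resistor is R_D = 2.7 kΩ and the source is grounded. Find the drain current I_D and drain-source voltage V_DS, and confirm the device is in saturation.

I_D ≈ 3.8 mA, V_DS ≈ 3.7 V

V_G = V_DD·R_2/(R_1+R_2) = 14×22/90 = 3.42 V. With the source grounded, V_GS = V_G = 3.42 V.
Assume saturation: I_D = (k_n/2)(V_GS − V_t)² = (3.3/2)×(3.42 − 1.9)² = 1.65×1.52² = 3.82 mA.
V_DS = V_DD − I_D·R_D = 14 − 3.82×2.7 = 3.68 V.
Saturation requires V_DS ≥ V_GS − V_t = 1.52 V; 3.68 ≥ 1.52 ✓.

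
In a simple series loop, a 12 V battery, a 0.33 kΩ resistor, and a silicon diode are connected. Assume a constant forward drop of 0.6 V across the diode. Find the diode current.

I ≈ 35 mA

KVL around the loop: 12 = V_D + I·R = 0.6 + I × 0.33 kΩ.
So I = (12 − 0.6) / 0.33 kΩ = 11.4 / 0.33 = 34.5 mA.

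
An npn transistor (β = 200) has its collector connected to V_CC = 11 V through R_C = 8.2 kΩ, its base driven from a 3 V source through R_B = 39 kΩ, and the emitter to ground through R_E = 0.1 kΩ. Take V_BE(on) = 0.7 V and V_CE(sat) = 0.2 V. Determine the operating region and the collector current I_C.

Assume active: I_B = (3 − 0.7)/(39 + 201×0.1) = 0.0389 mA, I_C = β·I_B = 7.78 mA.
Then V_CE = 11 − 7.78×8.2 − 7.82×0.1 = -53.6 V < 0.2 V — the active assumption fails.
Re-solve with V_CE = 0.2 V. KCL at the emitter: V_E/R_E = (V_BB−0.7−V_E)/R_B + (V_CC−0.2−V_E)/R_C, giving V_E = 0.136 V.
I_C = (V_CC − 0.2 − V_E)/R_C = (10.8 − 0.136)/8.2 = 1.3 mA.
Check: I_B = (2.3 − 0.136)/39 = 0.0555 mA, and β·I_B = 11.1 mA > I_C, confirming saturation.

saturation; I_C ≈ 1.3 mA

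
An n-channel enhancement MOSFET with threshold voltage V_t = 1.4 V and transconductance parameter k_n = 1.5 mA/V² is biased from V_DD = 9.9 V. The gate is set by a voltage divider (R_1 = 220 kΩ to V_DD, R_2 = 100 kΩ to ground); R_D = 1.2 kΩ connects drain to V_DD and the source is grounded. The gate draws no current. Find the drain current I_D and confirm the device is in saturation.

V_G = V_DD·R_2/(R_1+R_2) = 9.9×100/320 = 3.09 V. With the source grounded, V_GS = V_G = 3.09 V.
Assume saturation: I_D = (k_n/2)(V_GS − V_t)² = (1.5/2)×(3.09 − 1.4)² = 0.75×1.69² = 2.15 mA.
V_DS = V_DD − I_D·R_D = 9.9 − 2.15×1.2 = 7.32 V.
Saturation requires V_DS ≥ V_GS − V_t = 1.69 V; 7.32 ≥ 1.69 ✓.

I_D ≈ 2.2 mA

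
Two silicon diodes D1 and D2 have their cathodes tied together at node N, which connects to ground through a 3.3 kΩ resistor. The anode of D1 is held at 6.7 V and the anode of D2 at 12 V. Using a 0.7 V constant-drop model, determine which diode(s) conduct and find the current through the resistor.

Assume both conduct. Then node N would need to be at both 6.7−0.7 = 6 V and 12−0.7 = 11.3 V, which is impossible.
Assume only D2 conducts: V_N = 12 − 0.7 = 11.3 V, so I_R = 11.3/3.3 = 3.42 mA.
Check D1: its anode-to-cathode voltage is 6.7 − 11.3 = -4.6 V < 0.7 V, so it is off. The assumption is consistent.

Only D2 conducts; I_R ≈ 3.4 mA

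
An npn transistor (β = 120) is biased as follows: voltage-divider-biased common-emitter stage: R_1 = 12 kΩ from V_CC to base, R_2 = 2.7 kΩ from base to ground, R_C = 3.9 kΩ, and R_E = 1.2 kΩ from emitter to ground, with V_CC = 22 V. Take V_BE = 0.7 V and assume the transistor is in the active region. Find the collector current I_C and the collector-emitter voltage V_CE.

Thevenize the base divider: V_Th = V_CC·R_2/(R_1+R_2) = 22×2.7/14.7 = 4.04 V, R_Th = R_1‖R_2 = 2.2 kΩ.
Base-emitter loop: V_Th = I_B·R_Th + V_BE + (β+1)I_B·R_E, so I_B = (4.04 − 0.7) / (2.2 + 121×1.2) = 0.0227 mA.
I_C = β·I_B = 120×0.0227 = 2.72 mA, and I_E = (β+1)I_B = 2.74 mA.
V_CE = V_CC − I_C·R_C − I_E·R_E = 22 − 2.72×3.9 − 2.74×1.2 = 8.1 V.
V_CE = 8.1 V > 0.2 V confirms active-region operation.

I_C ≈ 2.7 mA, V_CE ≈ 8.1 V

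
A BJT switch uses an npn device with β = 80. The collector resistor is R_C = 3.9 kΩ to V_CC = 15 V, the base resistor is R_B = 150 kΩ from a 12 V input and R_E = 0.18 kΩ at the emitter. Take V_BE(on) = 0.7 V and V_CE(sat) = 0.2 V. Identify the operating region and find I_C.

saturation; I_C ≈ 3.6 mA

Assume active: I_B = (12 − 0.7)/(150 + 81×0.18) = 0.0687 mA, I_C = β·I_B = 5.49 mA.
Then V_CE = 15 − 5.49×3.9 − 5.56×0.18 = -7.42 V < 0.2 V — the active assumption fails.
Re-solve with V_CE = 0.2 V. KCL at the emitter: V_E/R_E = (V_BB−0.7−V_E)/R_B + (V_CC−0.2−V_E)/R_C, giving V_E = 0.665 V.
I_C = (V_CC − 0.2 − V_E)/R_C = (14.8 − 0.665)/3.9 = 3.62 mA.
Check: I_B = (11.3 − 0.665)/150 = 0.0709 mA, and β·I_B = 5.67 mA > I_C, confirming saturation.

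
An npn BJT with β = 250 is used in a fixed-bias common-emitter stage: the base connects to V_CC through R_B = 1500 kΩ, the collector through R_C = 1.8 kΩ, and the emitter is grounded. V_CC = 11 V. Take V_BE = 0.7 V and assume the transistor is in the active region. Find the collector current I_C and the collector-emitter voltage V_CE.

Base loop: V_CC = I_B·R_B + V_BE, so I_B = (11 − 0.7)/1500 kΩ = 0.00687 mA.
In the active region I_C = β·I_B = 250 × 0.00687 = 1.72 mA.
Collector loop: V_CE = V_CC − I_C·R_C = 11 − 1.72×1.8 = 7.91 V.
Since V_CE = 7.91 V > V_CE(sat) ≈ 0.2 V, the transistor is in the active region as assumed.

I_C ≈ 1.7 mA, V_CE ≈ 7.9 V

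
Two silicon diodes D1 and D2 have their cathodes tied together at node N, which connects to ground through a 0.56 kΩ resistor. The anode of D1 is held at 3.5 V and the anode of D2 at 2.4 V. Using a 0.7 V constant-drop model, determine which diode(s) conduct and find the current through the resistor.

Only D1 conducts; I_R ≈ 5 mA

Assume both conduct. Then node N would need to be at both 3.5−0.7 = 2.8 V and 2.4−0.7 = 1.7 V, which is impossible.
Assume only D1 conducts: V_N = 3.5 − 0.7 = 2.8 V, so I_R = 2.8/0.56 = 5 mA.
Check D2: its anode-to-cathode voltage is 2.4 − 2.8 = -0.4 V < 0.7 V, so it is off. The assumption is consistent.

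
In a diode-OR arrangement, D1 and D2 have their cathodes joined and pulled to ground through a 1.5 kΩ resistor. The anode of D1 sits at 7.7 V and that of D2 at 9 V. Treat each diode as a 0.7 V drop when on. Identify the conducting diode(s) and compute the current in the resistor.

Assume both conduct. Then node N would need to be at both 7.7−0.7 = 7 V and 9−0.7 = 8.3 V, which is impossible.
Assume only D2 conducts: V_N = 9 − 0.7 = 8.3 V, so I_R = 8.3/1.5 = 5.53 mA.
Check D1: its anode-to-cathode voltage is 7.7 − 8.3 = -0.6 V < 0.7 V, so it is off. The assumption is consistent.

Only D2 conducts; I_R ≈ 5.5 mA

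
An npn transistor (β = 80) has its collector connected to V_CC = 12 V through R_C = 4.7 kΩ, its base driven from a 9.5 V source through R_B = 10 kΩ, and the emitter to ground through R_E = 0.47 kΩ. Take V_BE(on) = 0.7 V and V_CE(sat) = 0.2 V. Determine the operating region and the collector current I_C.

Assume active: I_B = (9.5 − 0.7)/(10 + 81×0.47) = 0.183 mA, I_C = β·I_B = 14.6 mA.
Then V_CE = 12 − 14.6×4.7 − 14.8×0.47 = -63.8 V < 0.2 V — the active assumption fails.
Re-solve with V_CE = 0.2 V. KCL at the emitter: V_E/R_E = (V_BB−0.7−V_E)/R_B + (V_CC−0.2−V_E)/R_C, giving V_E = 1.39 V.
I_C = (V_CC − 0.2 − V_E)/R_C = (11.8 − 1.39)/4.7 = 2.22 mA.
Check: I_B = (8.8 − 1.39)/10 = 0.741 mA, and β·I_B = 59.3 mA > I_C, confirming saturation.

saturation; I_C ≈ 2.2 mA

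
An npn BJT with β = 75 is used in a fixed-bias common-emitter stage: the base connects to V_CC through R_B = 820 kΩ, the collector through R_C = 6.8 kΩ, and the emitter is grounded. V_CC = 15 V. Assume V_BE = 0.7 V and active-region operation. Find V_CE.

Base loop: V_CC = I_B·R_B + V_BE, so I_B = (15 − 0.7)/820 kΩ = 0.0174 mA.
In the active region I_C = β·I_B = 75 × 0.0174 = 1.31 mA.
Collector loop: V_CE = V_CC − I_C·R_C = 15 − 1.31×6.8 = 6.11 V.
Since V_CE = 6.11 V > V_CE(sat) ≈ 0.2 V, the transistor is in the active region as assumed.

V_CE ≈ 6.1 V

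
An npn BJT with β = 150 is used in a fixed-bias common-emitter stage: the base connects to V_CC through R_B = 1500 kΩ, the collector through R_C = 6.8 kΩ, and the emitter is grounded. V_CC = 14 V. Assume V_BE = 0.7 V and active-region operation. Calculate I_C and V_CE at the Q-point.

I_C ≈ 1.3 mA, V_CE ≈ 5 V

Base loop: V_CC = I_B·R_B + V_BE, so I_B = (14 − 0.7)/1500 kΩ = 0.00887 mA.
In the active region I_C = β·I_B = 150 × 0.00887 = 1.33 mA.
Collector loop: V_CE = V_CC − I_C·R_C = 14 − 1.33×6.8 = 4.96 V.
Since V_CE = 4.96 V > V_CE(sat) ≈ 0.2 V, the transistor is in the active region as assumed.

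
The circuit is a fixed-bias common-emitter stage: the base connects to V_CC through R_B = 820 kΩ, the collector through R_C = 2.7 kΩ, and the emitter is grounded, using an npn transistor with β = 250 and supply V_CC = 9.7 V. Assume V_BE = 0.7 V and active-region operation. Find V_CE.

V_CE ≈ 2.3 V

Base loop: V_CC = I_B·R_B + V_BE, so I_B = (9.7 − 0.7)/820 kΩ = 0.011 mA.
In the active region I_C = β·I_B = 250 × 0.011 = 2.74 mA.
Collector loop: V_CE = V_CC − I_C·R_C = 9.7 − 2.74×2.7 = 2.29 V.
Since V_CE = 2.29 V > V_CE(sat) ≈ 0.2 V, the transistor is in the active region as assumed.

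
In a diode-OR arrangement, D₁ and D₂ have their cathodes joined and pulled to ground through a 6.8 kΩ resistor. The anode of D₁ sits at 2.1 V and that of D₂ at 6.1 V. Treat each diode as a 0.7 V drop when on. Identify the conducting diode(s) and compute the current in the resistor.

Only D₂ conducts; I_R ≈ 0.79 mA

Assume both conduct. Then node N would need to be at both 2.1−0.7 = 1.4 V and 6.1−0.7 = 5.4 V, which is impossible.
Assume only D₂ conducts: V_N = 6.1 − 0.7 = 5.4 V, so I_R = 5.4/6.8 = 0.794 mA.
Check D₁: its anode-to-cathode voltage is 2.1 − 5.4 = -3.3 V < 0.7 V, so it is off. The assumption is consistent.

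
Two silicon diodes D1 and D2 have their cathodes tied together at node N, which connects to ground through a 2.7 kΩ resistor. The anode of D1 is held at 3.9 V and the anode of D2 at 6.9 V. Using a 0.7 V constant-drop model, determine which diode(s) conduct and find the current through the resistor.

Only D2 conducts; I_R ≈ 2.3 mA

Assume both conduct. Then node N would need to be at both 3.9−0.7 = 3.2 V and 6.9−0.7 = 6.2 V, which is impossible.
Assume only D2 conducts: V_N = 6.9 − 0.7 = 6.2 V, so I_R = 6.2/2.7 = 2.3 mA.
Check D1: its anode-to-cathode voltage is 3.9 − 6.2 = -2.3 V < 0.7 V, so it is off. The assumption is consistent.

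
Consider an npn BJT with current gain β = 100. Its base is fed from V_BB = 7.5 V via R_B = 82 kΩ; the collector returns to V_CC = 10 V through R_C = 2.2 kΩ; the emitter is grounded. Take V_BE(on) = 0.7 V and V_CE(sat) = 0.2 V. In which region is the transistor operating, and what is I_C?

saturation; I_C ≈ 4.5 mA

Assume active: I_B = (7.5 − 0.7)/82 = 0.0829 mA, giving I_C = β·I_B = 8.29 mA.
But then V_CE = 10 − 8.29×2.2 = -8.24 V < V_CE(sat) = 0.2 V — impossible in the active region.
So the transistor is saturated. With V_CE = 0.2 V, I_C = (V_CC − 0.2)/R_C = 9.8/2.2 = 4.45 mA.
Check: β·I_B = 8.29 mA > I_C = 4.45 mA, confirming saturation.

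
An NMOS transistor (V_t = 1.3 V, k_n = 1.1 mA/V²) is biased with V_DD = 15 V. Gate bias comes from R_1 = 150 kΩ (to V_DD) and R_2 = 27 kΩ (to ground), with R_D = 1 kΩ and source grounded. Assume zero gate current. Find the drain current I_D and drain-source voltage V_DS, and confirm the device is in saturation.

I_D ≈ 0.54 mA, V_DS ≈ 14 V

V_G = V_DD·R_2/(R_1+R_2) = 15×27/177 = 2.29 V. With the source grounded, V_GS = V_G = 2.29 V.
Assume saturation: I_D = (k_n/2)(V_GS − V_t)² = (1.1/2)×(2.29 − 1.3)² = 0.55×0.988² = 0.537 mA.
V_DS = V_DD − I_D·R_D = 15 − 0.537×1 = 14.5 V.
Saturation requires V_DS ≥ V_GS − V_t = 0.988 V; 14.5 ≥ 0.988 ✓.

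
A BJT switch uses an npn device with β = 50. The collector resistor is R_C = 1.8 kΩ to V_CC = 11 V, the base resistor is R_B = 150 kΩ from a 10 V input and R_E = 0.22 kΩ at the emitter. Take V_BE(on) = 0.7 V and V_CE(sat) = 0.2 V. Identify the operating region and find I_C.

Assume active. Base-emitter loop: I_B = (V_BB − V_BE)/(R_B + (β+1)R_E) = (10 − 0.7)/(150 + 51×0.22) = 0.0577 mA.
I_C = β·I_B = 50×0.0577 = 2.88 mA.
V_CE = V_CC − I_C·R_C − I_E·R_E = 11 − 2.88×1.8 − 2.94×0.22 = 5.16 V > V_CE(sat), so the active-region assumption holds.

active; I_C ≈ 2.9 mA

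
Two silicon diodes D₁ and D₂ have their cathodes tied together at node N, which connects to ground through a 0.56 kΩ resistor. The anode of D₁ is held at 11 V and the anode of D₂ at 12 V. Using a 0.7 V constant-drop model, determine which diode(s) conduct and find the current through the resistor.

Only D₂ conducts; I_R ≈ 20 mA

Assume both conduct. Then node N would need to be at both 11−0.7 = 10.3 V and 12−0.7 = 11.3 V, which is impossible.
Assume only D₂ conducts: V_N = 12 − 0.7 = 11.3 V, so I_R = 11.3/0.56 = 20.2 mA.
Check D₁: its anode-to-cathode voltage is 11 − 11.3 = -0.3 V < 0.7 V, so it is off. The assumption is consistent.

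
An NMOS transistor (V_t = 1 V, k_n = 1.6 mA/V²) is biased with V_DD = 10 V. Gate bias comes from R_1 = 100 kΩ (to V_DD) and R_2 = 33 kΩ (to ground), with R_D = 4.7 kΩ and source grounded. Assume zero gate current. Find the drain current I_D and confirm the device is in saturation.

V_G = V_DD·R_2/(R_1+R_2) = 10×33/133 = 2.48 V. With the source grounded, V_GS = V_G = 2.48 V.
Assume saturation: I_D = (k_n/2)(V_GS − V_t)² = (1.6/2)×(2.48 − 1)² = 0.8×1.48² = 1.76 mA.
V_DS = V_DD − I_D·R_D = 10 − 1.76×4.7 = 1.75 V.
Saturation requires V_DS ≥ V_GS − V_t = 1.48 V; 1.75 ≥ 1.48 ✓.

I_D ≈ 1.8 mA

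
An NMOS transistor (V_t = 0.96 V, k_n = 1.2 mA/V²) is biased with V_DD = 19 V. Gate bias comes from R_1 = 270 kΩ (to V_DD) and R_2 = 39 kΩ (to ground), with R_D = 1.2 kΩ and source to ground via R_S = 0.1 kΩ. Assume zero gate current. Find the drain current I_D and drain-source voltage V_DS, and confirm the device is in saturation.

I_D ≈ 1.1 mA, V_DS ≈ 18 V

V_G = V_DD·R_2/(R_1+R_2) = 19×39/309 = 2.4 V.
Assume saturation: I_D = (k_n/2)(V_GS − V_t)² with V_GS = V_G − I_D·R_S = 2.4 − 0.1·I_D.
Substituting gives 0.006·I_D² − 1.17·I_D + 1.24 = 0, with roots I_D = 1.06 or 194 mA.
The root I_D = 194 mA gives V_GS = -17 V ≤ V_t, so take I_D = 1.06 mA.
Then V_GS = 2.29 V and V_DS = V_DD − I_D(R_D+R_S) = 19 − 1.06×1.3 = 17.6 V.
Saturation requires V_DS ≥ V_GS − V_t = 1.33 V; 17.6 ≥ 1.33 ✓.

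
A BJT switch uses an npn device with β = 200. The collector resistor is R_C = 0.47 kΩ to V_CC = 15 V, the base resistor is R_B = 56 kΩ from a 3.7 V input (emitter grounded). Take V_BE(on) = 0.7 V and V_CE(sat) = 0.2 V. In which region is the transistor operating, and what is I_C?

Assume active. Base-emitter loop: I_B = (V_BB − V_BE)/R_B = (3.7 − 0.7)/56 = 0.0536 mA.
I_C = β·I_B = 200×0.0536 = 10.7 mA.
V_CE = V_CC − I_C·R_C = 15 − 10.7×0.47 = 9.96 V > V_CE(sat), so the active-region assumption holds.

active; I_C ≈ 11 mA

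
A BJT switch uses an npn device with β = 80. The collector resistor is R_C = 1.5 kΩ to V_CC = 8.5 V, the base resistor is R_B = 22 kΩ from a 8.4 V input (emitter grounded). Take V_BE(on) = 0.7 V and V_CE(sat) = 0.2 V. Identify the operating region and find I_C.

Assume active: I_B = (8.4 − 0.7)/22 = 0.35 mA, giving I_C = β·I_B = 28 mA.
But then V_CE = 8.5 − 28×1.5 = -33.5 V < V_CE(sat) = 0.2 V — impossible in the active region.
So the transistor is saturated. With V_CE = 0.2 V, I_C = (V_CC − 0.2)/R_C = 8.3/1.5 = 5.53 mA.
Check: β·I_B = 28 mA > I_C = 5.53 mA, confirming saturation.

saturation; I_C ≈ 5.5 mA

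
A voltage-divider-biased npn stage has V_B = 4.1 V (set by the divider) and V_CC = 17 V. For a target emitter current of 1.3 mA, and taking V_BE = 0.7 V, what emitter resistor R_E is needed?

V_E = V_B − V_BE = 4.1 − 0.7 = 3.4 V.
R_E = V_E / I_E = 3.4 / 1.3 = 2.62 kΩ.

R_E ≈ 2.6 kΩ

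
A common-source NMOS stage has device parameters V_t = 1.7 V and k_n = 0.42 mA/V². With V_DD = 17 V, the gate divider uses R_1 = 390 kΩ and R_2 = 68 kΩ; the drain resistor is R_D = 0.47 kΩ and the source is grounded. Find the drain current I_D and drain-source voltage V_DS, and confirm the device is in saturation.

I_D ≈ 0.14 mA, V_DS ≈ 17 V

V_G = V_DD·R_2/(R_1+R_2) = 17×68/458 = 2.52 V. With the source grounded, V_GS = V_G = 2.52 V.
Assume saturation: I_D = (k_n/2)(V_GS − V_t)² = (0.42/2)×(2.52 − 1.7)² = 0.21×0.824² = 0.143 mA.
V_DS = V_DD − I_D·R_D = 17 − 0.143×0.47 = 16.9 V.
Saturation requires V_DS ≥ V_GS − V_t = 0.824 V; 16.9 ≥ 0.824 ✓.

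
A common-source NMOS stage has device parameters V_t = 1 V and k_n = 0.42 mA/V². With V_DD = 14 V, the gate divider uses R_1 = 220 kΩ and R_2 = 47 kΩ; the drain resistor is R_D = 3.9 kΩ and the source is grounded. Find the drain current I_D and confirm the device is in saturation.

I_D ≈ 0.45 mA

V_G = V_DD·R_2/(R_1+R_2) = 14×47/267 = 2.46 V. With the source grounded, V_GS = V_G = 2.46 V.
Assume saturation: I_D = (k_n/2)(V_GS − V_t)² = (0.42/2)×(2.46 − 1)² = 0.21×1.46² = 0.45 mA.
V_DS = V_DD − I_D·R_D = 14 − 0.45×3.9 = 12.2 V.
Saturation requires V_DS ≥ V_GS − V_t = 1.46 V; 12.2 ≥ 1.46 ✓.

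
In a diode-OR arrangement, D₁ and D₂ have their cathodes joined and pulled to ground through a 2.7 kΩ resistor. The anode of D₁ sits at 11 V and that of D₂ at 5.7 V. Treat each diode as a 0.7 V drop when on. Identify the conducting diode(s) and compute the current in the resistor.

Assume both conduct. Then node N would need to be at both 11−0.7 = 10.3 V and 5.7−0.7 = 5 V, which is impossible.
Assume only D₁ conducts: V_N = 11 − 0.7 = 10.3 V, so I_R = 10.3/2.7 = 3.81 mA.
Check D₂: its anode-to-cathode voltage is 5.7 − 10.3 = -4.6 V < 0.7 V, so it is off. The assumption is consistent.

Only D₁ conducts; I_R ≈ 3.8 mA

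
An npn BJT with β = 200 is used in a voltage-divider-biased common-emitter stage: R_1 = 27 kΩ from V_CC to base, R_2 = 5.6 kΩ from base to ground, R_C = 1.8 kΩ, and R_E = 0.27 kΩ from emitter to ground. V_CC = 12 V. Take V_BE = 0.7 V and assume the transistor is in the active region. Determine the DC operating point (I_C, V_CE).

Thevenize the base divider: V_Th = V_CC·R_2/(R_1+R_2) = 12×5.6/32.6 = 2.06 V, R_Th = R_1‖R_2 = 4.64 kΩ.
Base-emitter loop: V_Th = I_B·R_Th + V_BE + (β+1)I_B·R_E, so I_B = (2.06 − 0.7) / (4.64 + 201×0.27) = 0.0231 mA.
I_C = β·I_B = 200×0.0231 = 4.62 mA, and I_E = (β+1)I_B = 4.65 mA.
V_CE = V_CC − I_C·R_C − I_E·R_E = 12 − 4.62×1.8 − 4.65×0.27 = 2.43 V.
V_CE = 2.43 V > 0.2 V confirms active-region operation.

I_C ≈ 4.6 mA, V_CE ≈ 2.4 V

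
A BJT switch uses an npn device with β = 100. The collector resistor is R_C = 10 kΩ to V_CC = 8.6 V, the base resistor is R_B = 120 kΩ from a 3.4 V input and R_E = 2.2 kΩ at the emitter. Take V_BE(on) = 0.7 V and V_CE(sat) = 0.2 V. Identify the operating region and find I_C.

Assume active: I_B = (3.4 − 0.7)/(120 + 101×2.2) = 0.00789 mA, I_C = β·I_B = 0.789 mA.
Then V_CE = 8.6 − 0.789×10 − 0.797×2.2 = -1.04 V < 0.2 V — the active assumption fails.
Re-solve with V_CE = 0.2 V. KCL at the emitter: V_E/R_E = (V_BB−0.7−V_E)/R_B + (V_CC−0.2−V_E)/R_C, giving V_E = 1.53 V.
I_C = (V_CC − 0.2 − V_E)/R_C = (8.4 − 1.53)/10 = 0.687 mA.
Check: I_B = (2.7 − 1.53)/120 = 0.00973 mA, and β·I_B = 0.973 mA > I_C, confirming saturation.

saturation; I_C ≈ 0.69 mA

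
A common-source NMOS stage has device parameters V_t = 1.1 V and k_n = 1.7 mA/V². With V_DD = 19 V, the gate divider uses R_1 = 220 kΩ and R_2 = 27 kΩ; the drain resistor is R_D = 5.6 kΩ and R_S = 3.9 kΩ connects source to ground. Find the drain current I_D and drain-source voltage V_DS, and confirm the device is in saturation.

V_G = V_DD·R_2/(R_1+R_2) = 19×27/247 = 2.08 V.
Assume saturation: I_D = (k_n/2)(V_GS − V_t)² with V_GS = V_G − I_D·R_S = 2.08 − 3.9·I_D.
Substituting gives 12.9·I_D² − 7.48·I_D + 0.811 = 0, with roots I_D = 0.145 or 0.434 mA.
The root I_D = 0.434 mA gives V_GS = 0.386 V ≤ V_t, so take I_D = 0.145 mA.
Then V_GS = 1.51 V and V_DS = V_DD − I_D(R_D+R_S) = 19 − 0.145×9.5 = 17.6 V.
Saturation requires V_DS ≥ V_GS − V_t = 0.413 V; 17.6 ≥ 0.413 ✓.

I_D ≈ 0.14 mA, V_DS ≈ 18 V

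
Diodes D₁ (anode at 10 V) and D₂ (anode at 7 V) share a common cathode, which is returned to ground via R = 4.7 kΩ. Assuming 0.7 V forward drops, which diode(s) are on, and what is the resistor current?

Assume both conduct. Then node N would need to be at both 10−0.7 = 9.3 V and 7−0.7 = 6.3 V, which is impossible.
Assume only D₁ conducts: V_N = 10 − 0.7 = 9.3 V, so I_R = 9.3/4.7 = 1.98 mA.
Check D₂: its anode-to-cathode voltage is 7 − 9.3 = -2.3 V < 0.7 V, so it is off. The assumption is consistent.

Only D₁ conducts; I_R ≈ 2 mA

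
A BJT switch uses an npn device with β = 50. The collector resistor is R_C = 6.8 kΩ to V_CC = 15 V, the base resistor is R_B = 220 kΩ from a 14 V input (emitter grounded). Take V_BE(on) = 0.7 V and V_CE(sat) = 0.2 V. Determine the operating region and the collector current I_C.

Assume active: I_B = (14 − 0.7)/220 = 0.0605 mA, giving I_C = β·I_B = 3.02 mA.
But then V_CE = 15 − 3.02×6.8 = -5.55 V < V_CE(sat) = 0.2 V — impossible in the active region.
So the transistor is saturated. With V_CE = 0.2 V, I_C = (V_CC − 0.2)/R_C = 14.8/6.8 = 2.18 mA.
Check: β·I_B = 3.02 mA > I_C = 2.18 mA, confirming saturation.

saturation; I_C ≈ 2.2 mA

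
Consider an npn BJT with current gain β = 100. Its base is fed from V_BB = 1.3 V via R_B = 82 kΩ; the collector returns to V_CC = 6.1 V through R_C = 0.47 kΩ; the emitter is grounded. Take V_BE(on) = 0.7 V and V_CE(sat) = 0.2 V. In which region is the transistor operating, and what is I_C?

active; I_C ≈ 0.73 mA

Assume active. Base-emitter loop: I_B = (V_BB − V_BE)/R_B = (1.3 − 0.7)/82 = 0.00732 mA.
I_C = β·I_B = 100×0.00732 = 0.732 mA.
V_CE = V_CC − I_C·R_C = 6.1 − 0.732×0.47 = 5.76 V > V_CE(sat), so the active-region assumption holds.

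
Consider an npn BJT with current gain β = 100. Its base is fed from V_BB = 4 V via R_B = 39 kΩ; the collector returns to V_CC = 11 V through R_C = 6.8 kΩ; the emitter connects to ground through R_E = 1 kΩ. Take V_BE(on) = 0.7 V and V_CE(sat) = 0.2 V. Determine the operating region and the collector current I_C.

saturation; I_C ≈ 1.4 mA

Assume active: I_B = (4 − 0.7)/(39 + 101×1) = 0.0236 mA, I_C = β·I_B = 2.36 mA.
Then V_CE = 11 − 2.36×6.8 − 2.38×1 = -7.41 V < 0.2 V — the active assumption fails.
Re-solve with V_CE = 0.2 V. KCL at the emitter: V_E/R_E = (V_BB−0.7−V_E)/R_B + (V_CC−0.2−V_E)/R_C, giving V_E = 1.43 V.
I_C = (V_CC − 0.2 − V_E)/R_C = (10.8 − 1.43)/6.8 = 1.38 mA.
Check: I_B = (3.3 − 1.43)/39 = 0.048 mA, and β·I_B = 4.8 mA > I_C, confirming saturation.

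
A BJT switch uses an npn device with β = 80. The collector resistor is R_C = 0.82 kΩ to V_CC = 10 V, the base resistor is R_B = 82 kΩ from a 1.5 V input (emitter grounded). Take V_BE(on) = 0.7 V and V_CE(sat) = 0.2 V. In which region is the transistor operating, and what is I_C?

active; I_C ≈ 0.78 mA

Assume active. Base-emitter loop: I_B = (V_BB − V_BE)/R_B = (1.5 − 0.7)/82 = 0.00976 mA.
I_C = β·I_B = 80×0.00976 = 0.78 mA.
V_CE = V_CC − I_C·R_C = 10 − 0.78×0.82 = 9.36 V > V_CE(sat), so the active-region assumption holds.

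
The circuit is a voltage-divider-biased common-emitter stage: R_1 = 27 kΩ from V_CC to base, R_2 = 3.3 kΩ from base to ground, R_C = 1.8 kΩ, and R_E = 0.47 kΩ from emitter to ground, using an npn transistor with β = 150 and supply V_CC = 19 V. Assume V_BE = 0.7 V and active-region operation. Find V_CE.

V_CE ≈ 13 V

Thevenize the base divider: V_Th = V_CC·R_2/(R_1+R_2) = 19×3.3/30.3 = 2.07 V, R_Th = R_1‖R_2 = 2.94 kΩ.
Base-emitter loop: V_Th = I_B·R_Th + V_BE + (β+1)I_B·R_E, so I_B = (2.07 − 0.7) / (2.94 + 151×0.47) = 0.0185 mA.
I_C = β·I_B = 150×0.0185 = 2.78 mA, and I_E = (β+1)I_B = 2.8 mA.
V_CE = V_CC − I_C·R_C − I_E·R_E = 19 − 2.78×1.8 − 2.8×0.47 = 12.7 V.
V_CE = 12.7 V > 0.2 V confirms active-region operation.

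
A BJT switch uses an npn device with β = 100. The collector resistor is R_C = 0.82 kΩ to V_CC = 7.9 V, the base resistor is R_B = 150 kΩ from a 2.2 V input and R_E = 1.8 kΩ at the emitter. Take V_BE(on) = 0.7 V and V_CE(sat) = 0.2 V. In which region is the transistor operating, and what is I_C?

active; I_C ≈ 0.45 mA

Assume active. Base-emitter loop: I_B = (V_BB − V_BE)/(R_B + (β+1)R_E) = (2.2 − 0.7)/(150 + 101×1.8) = 0.00452 mA.
I_C = β·I_B = 100×0.00452 = 0.452 mA.
V_CE = V_CC − I_C·R_C − I_E·R_E = 7.9 − 0.452×0.82 − 0.457×1.8 = 6.71 V > V_CE(sat), so the active-region assumption holds.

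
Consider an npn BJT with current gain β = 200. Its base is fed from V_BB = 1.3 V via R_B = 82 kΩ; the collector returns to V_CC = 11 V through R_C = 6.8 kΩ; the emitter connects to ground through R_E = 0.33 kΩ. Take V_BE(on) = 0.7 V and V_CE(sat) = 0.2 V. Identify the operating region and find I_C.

Assume active. Base-emitter loop: I_B = (V_BB − V_BE)/(R_B + (β+1)R_E) = (1.3 − 0.7)/(82 + 201×0.33) = 0.00405 mA.
I_C = β·I_B = 200×0.00405 = 0.809 mA.
V_CE = V_CC − I_C·R_C − I_E·R_E = 11 − 0.809×6.8 − 0.813×0.33 = 5.23 V > V_CE(sat), so the active-region assumption holds.

active; I_C ≈ 0.81 mA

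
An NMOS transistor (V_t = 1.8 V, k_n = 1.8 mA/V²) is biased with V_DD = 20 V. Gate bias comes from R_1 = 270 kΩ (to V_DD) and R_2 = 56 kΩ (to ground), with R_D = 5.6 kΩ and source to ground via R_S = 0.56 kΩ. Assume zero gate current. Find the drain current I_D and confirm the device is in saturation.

V_G = V_DD·R_2/(R_1+R_2) = 20×56/326 = 3.44 V.
Assume saturation: I_D = (k_n/2)(V_GS − V_t)² with V_GS = V_G − I_D·R_S = 3.44 − 0.56·I_D.
Substituting gives 0.282·I_D² − 2.65·I_D + 2.41 = 0, with roots I_D = 1.02 or 8.36 mA.
The root I_D = 8.36 mA gives V_GS = -1.25 V ≤ V_t, so take I_D = 1.02 mA.
Then V_GS = 2.86 V and V_DS = V_DD − I_D(R_D+R_S) = 20 − 1.02×6.16 = 13.7 V.
Saturation requires V_DS ≥ V_GS − V_t = 1.06 V; 13.7 ≥ 1.06 ✓.

I_D ≈ 1 mA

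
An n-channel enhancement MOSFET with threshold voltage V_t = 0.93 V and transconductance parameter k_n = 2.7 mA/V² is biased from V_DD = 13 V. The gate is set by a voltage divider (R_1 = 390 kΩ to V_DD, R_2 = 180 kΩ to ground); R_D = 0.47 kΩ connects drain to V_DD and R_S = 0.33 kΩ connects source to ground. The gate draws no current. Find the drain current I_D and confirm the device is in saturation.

I_D ≈ 4.2 mA

V_G = V_DD·R_2/(R_1+R_2) = 13×180/570 = 4.11 V.
Assume saturation: I_D = (k_n/2)(V_GS − V_t)² with V_GS = V_G − I_D·R_S = 4.11 − 0.33·I_D.
Substituting gives 0.147·I_D² − 3.83·I_D + 13.6 = 0, with roots I_D = 4.25 or 21.8 mA.
The root I_D = 21.8 mA gives V_GS = -3.09 V ≤ V_t, so take I_D = 4.25 mA.
Then V_GS = 2.7 V and V_DS = V_DD − I_D(R_D+R_S) = 13 − 4.25×0.8 = 9.6 V.
Saturation requires V_DS ≥ V_GS − V_t = 1.77 V; 9.6 ≥ 1.77 ✓.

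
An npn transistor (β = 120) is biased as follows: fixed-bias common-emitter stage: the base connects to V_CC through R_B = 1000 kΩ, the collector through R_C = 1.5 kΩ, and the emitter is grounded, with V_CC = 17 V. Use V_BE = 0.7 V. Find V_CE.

Base loop: V_CC = I_B·R_B + V_BE, so I_B = (17 − 0.7)/1000 kΩ = 0.0163 mA.
In the active region I_C = β·I_B = 120 × 0.0163 = 1.96 mA.
Collector loop: V_CE = V_CC − I_C·R_C = 17 − 1.96×1.5 = 14.1 V.
Since V_CE = 14.1 V > V_CE(sat) ≈ 0.2 V, the transistor is in the active region as assumed.

V_CE ≈ 14 V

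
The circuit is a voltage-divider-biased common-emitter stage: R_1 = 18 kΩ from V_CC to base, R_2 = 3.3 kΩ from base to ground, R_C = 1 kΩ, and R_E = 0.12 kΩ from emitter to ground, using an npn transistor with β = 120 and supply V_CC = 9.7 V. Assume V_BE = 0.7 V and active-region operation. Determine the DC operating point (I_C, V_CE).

Thevenize the base divider: V_Th = V_CC·R_2/(R_1+R_2) = 9.7×3.3/21.3 = 1.5 V, R_Th = R_1‖R_2 = 2.79 kΩ.
Base-emitter loop: V_Th = I_B·R_Th + V_BE + (β+1)I_B·R_E, so I_B = (1.5 − 0.7) / (2.79 + 121×0.12) = 0.0464 mA.
I_C = β·I_B = 120×0.0464 = 5.57 mA, and I_E = (β+1)I_B = 5.61 mA.
V_CE = V_CC − I_C·R_C − I_E·R_E = 9.7 − 5.57×1 − 5.61×0.12 = 3.46 V.
V_CE = 3.46 V > 0.2 V confirms active-region operation.

I_C ≈ 5.6 mA, V_CE ≈ 3.5 V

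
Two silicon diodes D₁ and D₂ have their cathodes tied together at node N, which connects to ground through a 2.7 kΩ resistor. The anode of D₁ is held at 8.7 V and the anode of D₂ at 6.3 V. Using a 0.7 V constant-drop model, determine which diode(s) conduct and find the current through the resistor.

Only D₁ conducts; I_R ≈ 3 mA

Assume both conduct. Then node N would need to be at both 8.7−0.7 = 8 V and 6.3−0.7 = 5.6 V, which is impossible.
Assume only D₁ conducts: V_N = 8.7 − 0.7 = 8 V, so I_R = 8/2.7 = 2.96 mA.
Check D₂: its anode-to-cathode voltage is 6.3 − 8 = -1.7 V < 0.7 V, so it is off. The assumption is consistent.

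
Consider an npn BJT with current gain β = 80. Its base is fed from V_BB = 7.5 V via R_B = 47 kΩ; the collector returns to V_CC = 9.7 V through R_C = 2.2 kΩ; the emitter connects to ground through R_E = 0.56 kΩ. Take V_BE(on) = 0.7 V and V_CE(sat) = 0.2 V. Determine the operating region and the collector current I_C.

Assume active: I_B = (7.5 − 0.7)/(47 + 81×0.56) = 0.0736 mA, I_C = β·I_B = 5.89 mA.
Then V_CE = 9.7 − 5.89×2.2 − 5.96×0.56 = -6.6 V < 0.2 V — the active assumption fails.
Re-solve with V_CE = 0.2 V. KCL at the emitter: V_E/R_E = (V_BB−0.7−V_E)/R_B + (V_CC−0.2−V_E)/R_C, giving V_E = 1.97 V.
I_C = (V_CC − 0.2 − V_E)/R_C = (9.5 − 1.97)/2.2 = 3.42 mA.
Check: I_B = (6.8 − 1.97)/47 = 0.103 mA, and β·I_B = 8.22 mA > I_C, confirming saturation.

saturation; I_C ≈ 3.4 mA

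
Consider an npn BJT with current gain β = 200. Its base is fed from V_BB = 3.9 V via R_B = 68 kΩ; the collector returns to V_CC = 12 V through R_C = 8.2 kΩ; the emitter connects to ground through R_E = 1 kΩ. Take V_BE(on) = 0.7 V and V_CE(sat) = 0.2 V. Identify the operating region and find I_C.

saturation; I_C ≈ 1.3 mA

Assume active: I_B = (3.9 − 0.7)/(68 + 201×1) = 0.0119 mA, I_C = β·I_B = 2.38 mA.
Then V_CE = 12 − 2.38×8.2 − 2.39×1 = -9.9 V < 0.2 V — the active assumption fails.
Re-solve with V_CE = 0.2 V. KCL at the emitter: V_E/R_E = (V_BB−0.7−V_E)/R_B + (V_CC−0.2−V_E)/R_C, giving V_E = 1.31 V.
I_C = (V_CC − 0.2 − V_E)/R_C = (11.8 − 1.31)/8.2 = 1.28 mA.
Check: I_B = (3.2 − 1.31)/68 = 0.0278 mA, and β·I_B = 5.57 mA > I_C, confirming saturation.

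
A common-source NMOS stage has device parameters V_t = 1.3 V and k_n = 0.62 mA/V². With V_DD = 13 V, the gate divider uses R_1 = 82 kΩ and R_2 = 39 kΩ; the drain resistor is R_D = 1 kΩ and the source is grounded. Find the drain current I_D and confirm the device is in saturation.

I_D ≈ 2.6 mA

V_G = V_DD·R_2/(R_1+R_2) = 13×39/121 = 4.19 V. With the source grounded, V_GS = V_G = 4.19 V.
Assume saturation: I_D = (k_n/2)(V_GS − V_t)² = (0.62/2)×(4.19 − 1.3)² = 0.31×2.89² = 2.59 mA.
V_DS = V_DD − I_D·R_D = 13 − 2.59×1 = 10.4 V.
Saturation requires V_DS ≥ V_GS − V_t = 2.89 V; 10.4 ≥ 2.89 ✓.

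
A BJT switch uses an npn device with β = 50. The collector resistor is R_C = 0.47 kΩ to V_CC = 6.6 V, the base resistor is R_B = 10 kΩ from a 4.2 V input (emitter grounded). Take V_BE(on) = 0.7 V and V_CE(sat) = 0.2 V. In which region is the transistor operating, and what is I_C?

saturation; I_C ≈ 14 mA

Assume active: I_B = (4.2 − 0.7)/10 = 0.35 mA, giving I_C = β·I_B = 17.5 mA.
But then V_CE = 6.6 − 17.5×0.47 = -1.62 V < V_CE(sat) = 0.2 V — impossible in the active region.
So the transistor is saturated. With V_CE = 0.2 V, I_C = (V_CC − 0.2)/R_C = 6.4/0.47 = 13.6 mA.
Check: β·I_B = 17.5 mA > I_C = 13.6 mA, confirming saturation.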